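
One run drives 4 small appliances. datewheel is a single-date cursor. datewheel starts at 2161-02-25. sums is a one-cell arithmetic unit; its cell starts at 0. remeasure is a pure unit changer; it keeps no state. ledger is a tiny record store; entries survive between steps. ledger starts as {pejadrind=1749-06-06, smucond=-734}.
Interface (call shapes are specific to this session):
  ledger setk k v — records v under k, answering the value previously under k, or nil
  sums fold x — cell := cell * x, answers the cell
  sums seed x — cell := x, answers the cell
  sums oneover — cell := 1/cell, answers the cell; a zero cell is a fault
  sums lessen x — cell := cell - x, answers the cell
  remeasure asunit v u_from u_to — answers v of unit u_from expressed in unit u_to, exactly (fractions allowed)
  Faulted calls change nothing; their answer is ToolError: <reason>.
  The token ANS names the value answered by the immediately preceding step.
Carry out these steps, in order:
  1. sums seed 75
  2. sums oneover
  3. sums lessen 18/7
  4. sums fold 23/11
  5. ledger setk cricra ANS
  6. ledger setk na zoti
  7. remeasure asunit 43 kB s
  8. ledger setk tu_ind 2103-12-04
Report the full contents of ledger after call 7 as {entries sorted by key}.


[in] sums seed x=75
  75
[in] sums oneover
  1/75
[in] sums lessen x=18/7
  -1343/525
[in] sums fold x=23/11
  -30889/5775
[in] ledger setk k=cricra v=ANS
  nil
[in] ledger setk k=na v=zoti
  nil
[in] remeasure asunit v=43 u_from=kB u_to=s
  ToolError: incompatible units
[in] ledger setk k=tu_ind v=2103-12-04
  nil

Answer: {cricra=-30889/5775, na=zoti, pejadrind=1749-06-06, smucond=-734}


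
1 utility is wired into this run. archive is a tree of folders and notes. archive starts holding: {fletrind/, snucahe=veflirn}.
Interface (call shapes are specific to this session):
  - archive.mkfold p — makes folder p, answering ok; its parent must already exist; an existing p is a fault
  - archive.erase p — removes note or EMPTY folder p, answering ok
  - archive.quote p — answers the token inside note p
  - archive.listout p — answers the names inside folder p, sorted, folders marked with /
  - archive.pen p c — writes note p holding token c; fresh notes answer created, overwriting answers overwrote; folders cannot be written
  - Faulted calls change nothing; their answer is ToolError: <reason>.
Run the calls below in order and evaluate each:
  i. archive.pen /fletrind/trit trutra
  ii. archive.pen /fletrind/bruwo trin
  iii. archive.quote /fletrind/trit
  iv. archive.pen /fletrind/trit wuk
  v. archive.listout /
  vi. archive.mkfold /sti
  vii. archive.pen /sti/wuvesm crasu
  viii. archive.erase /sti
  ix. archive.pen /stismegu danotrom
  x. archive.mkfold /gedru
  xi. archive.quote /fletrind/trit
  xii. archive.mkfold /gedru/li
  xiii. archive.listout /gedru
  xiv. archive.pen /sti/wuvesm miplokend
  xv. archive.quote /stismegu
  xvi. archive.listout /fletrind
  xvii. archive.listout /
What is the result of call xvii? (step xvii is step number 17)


Answer: [fletrind/, gedru/, snucahe, sti/, stismegu]

Derivation:
~$ archive.pen /fletrind/trit trutra
:: created
~$ archive.pen /fletrind/bruwo trin
:: created
~$ archive.quote /fletrind/trit
:: trutra
~$ archive.pen /fletrind/trit wuk
:: overwrote
~$ archive.listout /
:: [fletrind/, snucahe]
~$ archive.mkfold /sti
:: ok
~$ archive.pen /sti/wuvesm crasu
:: created
~$ archive.erase /sti
:: ToolError: not empty
~$ archive.pen /stismegu danotrom
:: created
~$ archive.mkfold /gedru
:: ok
~$ archive.quote /fletrind/trit
:: wuk
~$ archive.mkfold /gedru/li
:: ok
~$ archive.listout /gedru
:: [li/]
~$ archive.pen /sti/wuvesm miplokend
:: overwrote
~$ archive.quote /stismegu
:: danotrom
~$ archive.listout /fletrind
:: [bruwo, trit]
~$ archive.listout /
:: [fletrind/, gedru/, snucahe, sti/, stismegu]


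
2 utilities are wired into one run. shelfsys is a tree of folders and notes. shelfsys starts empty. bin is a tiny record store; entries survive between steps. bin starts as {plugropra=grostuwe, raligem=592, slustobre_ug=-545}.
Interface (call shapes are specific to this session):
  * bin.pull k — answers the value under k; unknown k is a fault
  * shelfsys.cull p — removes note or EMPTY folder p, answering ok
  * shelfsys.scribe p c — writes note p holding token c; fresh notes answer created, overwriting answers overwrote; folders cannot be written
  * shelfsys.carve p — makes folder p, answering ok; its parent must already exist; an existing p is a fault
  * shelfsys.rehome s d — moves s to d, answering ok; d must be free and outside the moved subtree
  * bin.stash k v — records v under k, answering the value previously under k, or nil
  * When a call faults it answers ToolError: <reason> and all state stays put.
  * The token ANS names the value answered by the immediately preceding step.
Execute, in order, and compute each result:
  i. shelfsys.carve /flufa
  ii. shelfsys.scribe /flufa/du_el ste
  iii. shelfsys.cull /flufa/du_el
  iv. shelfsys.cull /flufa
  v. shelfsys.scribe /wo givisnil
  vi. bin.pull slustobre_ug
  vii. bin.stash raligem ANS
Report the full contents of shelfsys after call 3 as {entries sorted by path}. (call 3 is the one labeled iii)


// shelfsys.carve(p: /flufa) -> ok
// shelfsys.scribe(p: /flufa/du_el, c: ste) -> created
// shelfsys.cull(p: /flufa/du_el) -> ok
// shelfsys.cull(p: /flufa) -> ok
// shelfsys.scribe(p: /wo, c: givisnil) -> created
// bin.pull(k: slustobre_ug) -> -545
// bin.stash(k: raligem, v: ANS) -> 592

Answer: {flufa/}


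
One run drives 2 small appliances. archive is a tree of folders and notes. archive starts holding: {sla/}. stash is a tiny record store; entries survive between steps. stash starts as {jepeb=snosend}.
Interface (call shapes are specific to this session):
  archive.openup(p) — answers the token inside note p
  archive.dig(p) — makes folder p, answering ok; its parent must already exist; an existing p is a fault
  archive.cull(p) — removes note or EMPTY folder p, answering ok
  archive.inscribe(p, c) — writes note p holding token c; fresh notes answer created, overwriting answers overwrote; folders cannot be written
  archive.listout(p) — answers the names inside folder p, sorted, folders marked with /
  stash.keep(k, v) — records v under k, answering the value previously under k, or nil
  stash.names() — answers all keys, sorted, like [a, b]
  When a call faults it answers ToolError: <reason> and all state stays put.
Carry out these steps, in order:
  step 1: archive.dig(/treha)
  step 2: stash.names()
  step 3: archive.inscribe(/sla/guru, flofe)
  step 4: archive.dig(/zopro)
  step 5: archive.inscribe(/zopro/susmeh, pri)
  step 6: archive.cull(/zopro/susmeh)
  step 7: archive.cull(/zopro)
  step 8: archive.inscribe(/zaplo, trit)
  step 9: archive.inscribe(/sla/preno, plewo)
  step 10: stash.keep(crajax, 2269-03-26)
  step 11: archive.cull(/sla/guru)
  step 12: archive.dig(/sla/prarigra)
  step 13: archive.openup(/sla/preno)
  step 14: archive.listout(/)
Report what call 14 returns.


Answer: [sla/, treha/, zaplo]

Derivation:
// dig(p='/treha') == ok
// names() == [jepeb]
// inscribe(p='/sla/guru', c='flofe') == created
// dig(p='/zopro') == ok
// inscribe(p='/zopro/susmeh', c='pri') == created
// cull(p='/zopro/susmeh') == ok
// cull(p='/zopro') == ok
// inscribe(p='/zaplo', c='trit') == created
// inscribe(p='/sla/preno', c='plewo') == created
// keep(k='crajax', v='2269-03-26') == nil
// cull(p='/sla/guru') == ok
// dig(p='/sla/prarigra') == ok
// openup(p='/sla/preno') == plewo
// listout(p='/') == [sla/, treha/, zaplo]


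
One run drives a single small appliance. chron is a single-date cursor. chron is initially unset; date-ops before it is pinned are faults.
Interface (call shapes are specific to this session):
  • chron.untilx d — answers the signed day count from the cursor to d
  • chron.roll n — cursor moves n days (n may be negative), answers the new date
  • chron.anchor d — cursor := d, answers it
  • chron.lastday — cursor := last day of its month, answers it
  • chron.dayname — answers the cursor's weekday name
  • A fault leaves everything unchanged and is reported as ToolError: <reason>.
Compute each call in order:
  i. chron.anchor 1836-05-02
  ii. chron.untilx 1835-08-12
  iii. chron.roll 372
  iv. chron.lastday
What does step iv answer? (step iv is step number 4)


-- anchor(1836-05-02) : 1836-05-02
-- untilx(1835-08-12) : -264
-- roll(372) : 1837-05-09
-- lastday() : 1837-05-31

Answer: 1837-05-31


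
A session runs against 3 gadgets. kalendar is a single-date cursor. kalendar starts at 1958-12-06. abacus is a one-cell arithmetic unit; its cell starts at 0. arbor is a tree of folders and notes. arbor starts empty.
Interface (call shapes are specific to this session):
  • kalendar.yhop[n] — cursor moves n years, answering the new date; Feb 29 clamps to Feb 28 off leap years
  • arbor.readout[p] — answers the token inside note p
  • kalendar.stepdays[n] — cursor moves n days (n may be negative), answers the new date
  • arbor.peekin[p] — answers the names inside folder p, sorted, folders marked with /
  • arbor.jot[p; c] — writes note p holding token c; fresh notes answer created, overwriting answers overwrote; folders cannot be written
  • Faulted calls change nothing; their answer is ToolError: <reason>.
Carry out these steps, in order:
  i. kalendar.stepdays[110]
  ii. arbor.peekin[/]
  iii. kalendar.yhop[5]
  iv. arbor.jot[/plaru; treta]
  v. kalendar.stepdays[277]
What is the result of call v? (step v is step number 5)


! 1. kalendar.stepdays(n=110) => 1959-03-26
! 2. arbor.peekin(p=/) => []
! 3. kalendar.yhop(n=5) => 1964-03-26
! 4. arbor.jot(p=/plaru, c=treta) => created
! 5. kalendar.stepdays(n=277) => 1964-12-28

Answer: 1964-12-28


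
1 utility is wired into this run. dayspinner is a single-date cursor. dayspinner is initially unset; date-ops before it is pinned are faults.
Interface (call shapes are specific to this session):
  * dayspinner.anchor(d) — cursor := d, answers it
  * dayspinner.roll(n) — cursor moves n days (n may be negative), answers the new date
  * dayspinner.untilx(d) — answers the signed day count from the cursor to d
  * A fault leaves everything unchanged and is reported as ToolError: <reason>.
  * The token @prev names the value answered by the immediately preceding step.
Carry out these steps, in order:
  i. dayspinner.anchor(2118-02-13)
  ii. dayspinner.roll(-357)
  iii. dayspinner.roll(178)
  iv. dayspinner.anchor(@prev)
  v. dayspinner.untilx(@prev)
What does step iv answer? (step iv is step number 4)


$ dayspinner.anchor d→2118-02-13
:: 2118-02-13
$ dayspinner.roll n→-357
:: 2117-02-21
$ dayspinner.roll n→178
:: 2117-08-18
$ dayspinner.anchor d→@prev
:: 2117-08-18
$ dayspinner.untilx d→@prev
:: 0

Answer: 2117-08-18


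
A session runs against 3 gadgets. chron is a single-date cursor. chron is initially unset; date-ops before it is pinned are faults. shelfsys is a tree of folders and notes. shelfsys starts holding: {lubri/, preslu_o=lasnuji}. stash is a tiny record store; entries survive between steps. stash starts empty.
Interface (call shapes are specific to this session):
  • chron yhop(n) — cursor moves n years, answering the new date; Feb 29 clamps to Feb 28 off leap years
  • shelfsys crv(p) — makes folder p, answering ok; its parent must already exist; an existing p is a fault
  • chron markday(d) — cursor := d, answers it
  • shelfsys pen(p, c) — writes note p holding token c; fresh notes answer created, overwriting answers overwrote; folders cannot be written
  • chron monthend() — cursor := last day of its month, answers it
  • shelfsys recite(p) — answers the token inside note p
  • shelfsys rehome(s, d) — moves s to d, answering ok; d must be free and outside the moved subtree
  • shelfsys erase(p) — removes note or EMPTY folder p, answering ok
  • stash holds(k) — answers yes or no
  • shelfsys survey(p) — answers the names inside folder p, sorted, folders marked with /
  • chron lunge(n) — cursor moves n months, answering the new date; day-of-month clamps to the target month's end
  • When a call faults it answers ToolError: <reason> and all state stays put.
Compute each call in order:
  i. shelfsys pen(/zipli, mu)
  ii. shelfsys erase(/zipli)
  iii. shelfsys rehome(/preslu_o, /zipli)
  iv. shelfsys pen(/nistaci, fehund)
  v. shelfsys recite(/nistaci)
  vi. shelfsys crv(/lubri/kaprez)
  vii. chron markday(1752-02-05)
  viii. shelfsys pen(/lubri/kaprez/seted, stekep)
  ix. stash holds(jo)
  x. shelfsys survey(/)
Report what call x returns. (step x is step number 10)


Act: shelfsys pen[p='/zipli'; c='mu']
Obs: created
Act: shelfsys erase[p='/zipli']
Obs: ok
Act: shelfsys rehome[s='/preslu_o'; d='/zipli']
Obs: ok
Act: shelfsys pen[p='/nistaci'; c='fehund']
Obs: created
Act: shelfsys recite[p='/nistaci']
Obs: fehund
Act: shelfsys crv[p='/lubri/kaprez']
Obs: ok
Act: chron markday[d='1752-02-05']
Obs: 1752-02-05
Act: shelfsys pen[p='/lubri/kaprez/seted'; c='stekep']
Obs: created
Act: stash holds[k='jo']
Obs: no
Act: shelfsys survey[p='/']
Obs: [lubri/, nistaci, zipli]

Answer: [lubri/, nistaci, zipli]


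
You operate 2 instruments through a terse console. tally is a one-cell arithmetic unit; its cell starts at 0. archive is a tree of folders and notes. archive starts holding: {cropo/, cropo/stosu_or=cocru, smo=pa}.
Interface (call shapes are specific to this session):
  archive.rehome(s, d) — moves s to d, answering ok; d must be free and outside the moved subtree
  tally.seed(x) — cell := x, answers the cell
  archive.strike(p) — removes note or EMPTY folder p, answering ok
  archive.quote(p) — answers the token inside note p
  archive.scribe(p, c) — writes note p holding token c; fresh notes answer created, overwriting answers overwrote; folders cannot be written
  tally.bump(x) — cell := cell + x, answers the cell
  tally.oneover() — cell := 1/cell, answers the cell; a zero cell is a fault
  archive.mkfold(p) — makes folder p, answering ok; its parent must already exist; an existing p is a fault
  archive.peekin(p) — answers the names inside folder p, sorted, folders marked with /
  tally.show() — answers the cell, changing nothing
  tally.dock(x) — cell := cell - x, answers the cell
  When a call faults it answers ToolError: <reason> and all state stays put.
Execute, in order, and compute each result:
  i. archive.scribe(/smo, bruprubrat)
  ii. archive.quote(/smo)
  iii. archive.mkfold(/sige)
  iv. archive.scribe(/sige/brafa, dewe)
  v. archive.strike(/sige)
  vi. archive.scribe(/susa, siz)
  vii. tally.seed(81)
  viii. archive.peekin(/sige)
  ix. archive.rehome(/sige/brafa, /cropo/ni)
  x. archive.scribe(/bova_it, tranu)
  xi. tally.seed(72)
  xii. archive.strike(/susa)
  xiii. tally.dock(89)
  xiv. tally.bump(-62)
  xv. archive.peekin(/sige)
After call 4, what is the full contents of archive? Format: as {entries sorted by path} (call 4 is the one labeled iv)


Answer: {cropo/, cropo/stosu_or=cocru, sige/, sige/brafa=dewe, smo=bruprubrat}

Derivation:
I use archive.scribe(p=/smo, c=bruprubrat): overwrote.
I try archive.quote(p=/smo): bruprubrat.
Now I run archive.mkfold(p=/sige), and see ok.
I call archive.scribe(p=/sige/brafa, c=dewe), — result: created.
Using archive.strike(p=/sige), and get ToolError: not empty.
Using archive.scribe(p=/susa, c=siz), and see created.
Using tally.seed(x=81), → 81.
Using archive.peekin(p=/sige), → [brafa].
I run archive.rehome(s=/sige/brafa, d=/cropo/ni), yielding ok.
I use archive.scribe(p=/bova_it, c=tranu), yielding created.
Now I run tally.seed(x=72), and observe 72.
I use archive.strike(p=/susa): ok.
I run tally.dock(x=89), → -17.
I call tally.bump(x=-62), and observe -79.
Then archive.peekin(p=/sige), and get [].


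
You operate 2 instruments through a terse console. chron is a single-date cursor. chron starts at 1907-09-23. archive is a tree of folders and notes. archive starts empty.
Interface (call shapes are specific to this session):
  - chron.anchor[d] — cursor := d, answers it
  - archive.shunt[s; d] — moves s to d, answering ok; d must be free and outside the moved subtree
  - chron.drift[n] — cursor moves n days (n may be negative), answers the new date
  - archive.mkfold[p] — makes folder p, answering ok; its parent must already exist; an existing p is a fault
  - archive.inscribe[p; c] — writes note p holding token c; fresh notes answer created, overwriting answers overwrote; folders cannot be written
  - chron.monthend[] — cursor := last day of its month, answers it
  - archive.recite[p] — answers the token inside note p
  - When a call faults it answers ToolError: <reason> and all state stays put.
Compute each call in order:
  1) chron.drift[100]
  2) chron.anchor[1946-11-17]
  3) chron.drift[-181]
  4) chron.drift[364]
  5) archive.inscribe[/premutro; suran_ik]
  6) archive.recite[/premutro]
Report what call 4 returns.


Answer: 1947-05-19

Derivation:
Do: chron.drift[n='100']
See: 1908-01-01
Do: chron.anchor[d='1946-11-17']
See: 1946-11-17
Do: chron.drift[n='-181']
See: 1946-05-20
Do: chron.drift[n='364']
See: 1947-05-19
Do: archive.inscribe[p='/premutro'; c='suran_ik']
See: created
Do: archive.recite[p='/premutro']
See: suran_ik


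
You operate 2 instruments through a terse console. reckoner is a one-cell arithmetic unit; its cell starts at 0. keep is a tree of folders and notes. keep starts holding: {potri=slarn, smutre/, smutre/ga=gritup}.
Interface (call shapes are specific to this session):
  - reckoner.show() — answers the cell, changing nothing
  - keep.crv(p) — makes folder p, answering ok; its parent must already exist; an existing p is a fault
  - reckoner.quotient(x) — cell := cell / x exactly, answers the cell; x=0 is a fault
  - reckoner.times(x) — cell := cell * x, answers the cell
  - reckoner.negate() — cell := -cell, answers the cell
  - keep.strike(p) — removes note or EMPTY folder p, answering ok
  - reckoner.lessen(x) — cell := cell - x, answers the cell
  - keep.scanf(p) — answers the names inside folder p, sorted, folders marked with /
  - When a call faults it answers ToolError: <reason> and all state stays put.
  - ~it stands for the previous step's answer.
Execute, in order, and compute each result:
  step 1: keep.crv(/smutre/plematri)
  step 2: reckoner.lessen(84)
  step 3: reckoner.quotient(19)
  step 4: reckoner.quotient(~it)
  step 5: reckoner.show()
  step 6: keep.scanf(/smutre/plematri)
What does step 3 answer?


==> crv(p: /smutre/plematri)
<== ok
==> lessen(x: 84)
<== -84
==> quotient(x: 19)
<== -84/19
==> quotient(x: ~it)
<== 1
==> show()
<== 1
==> scanf(p: /smutre/plematri)
<== []

Answer: -84/19


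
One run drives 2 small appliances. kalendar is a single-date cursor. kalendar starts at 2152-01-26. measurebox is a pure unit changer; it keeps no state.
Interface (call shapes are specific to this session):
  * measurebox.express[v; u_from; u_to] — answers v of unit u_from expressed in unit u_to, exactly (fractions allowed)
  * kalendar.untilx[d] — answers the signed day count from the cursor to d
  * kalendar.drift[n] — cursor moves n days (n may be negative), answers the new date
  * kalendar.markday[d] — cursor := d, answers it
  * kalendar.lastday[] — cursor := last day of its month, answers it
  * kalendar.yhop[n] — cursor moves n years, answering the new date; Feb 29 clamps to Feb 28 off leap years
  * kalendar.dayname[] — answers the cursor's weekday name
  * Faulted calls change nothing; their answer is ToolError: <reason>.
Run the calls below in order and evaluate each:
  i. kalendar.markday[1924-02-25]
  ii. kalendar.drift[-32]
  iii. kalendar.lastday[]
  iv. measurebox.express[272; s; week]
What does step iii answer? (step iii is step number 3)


==> kalendar.markday(d=1924-02-25)
<== 1924-02-25
==> kalendar.drift(n=-32)
<== 1924-01-24
==> kalendar.lastday()
<== 1924-01-31
==> measurebox.express(v=272, u_from=s, u_to=week)
<== 17/37800

Answer: 1924-01-31


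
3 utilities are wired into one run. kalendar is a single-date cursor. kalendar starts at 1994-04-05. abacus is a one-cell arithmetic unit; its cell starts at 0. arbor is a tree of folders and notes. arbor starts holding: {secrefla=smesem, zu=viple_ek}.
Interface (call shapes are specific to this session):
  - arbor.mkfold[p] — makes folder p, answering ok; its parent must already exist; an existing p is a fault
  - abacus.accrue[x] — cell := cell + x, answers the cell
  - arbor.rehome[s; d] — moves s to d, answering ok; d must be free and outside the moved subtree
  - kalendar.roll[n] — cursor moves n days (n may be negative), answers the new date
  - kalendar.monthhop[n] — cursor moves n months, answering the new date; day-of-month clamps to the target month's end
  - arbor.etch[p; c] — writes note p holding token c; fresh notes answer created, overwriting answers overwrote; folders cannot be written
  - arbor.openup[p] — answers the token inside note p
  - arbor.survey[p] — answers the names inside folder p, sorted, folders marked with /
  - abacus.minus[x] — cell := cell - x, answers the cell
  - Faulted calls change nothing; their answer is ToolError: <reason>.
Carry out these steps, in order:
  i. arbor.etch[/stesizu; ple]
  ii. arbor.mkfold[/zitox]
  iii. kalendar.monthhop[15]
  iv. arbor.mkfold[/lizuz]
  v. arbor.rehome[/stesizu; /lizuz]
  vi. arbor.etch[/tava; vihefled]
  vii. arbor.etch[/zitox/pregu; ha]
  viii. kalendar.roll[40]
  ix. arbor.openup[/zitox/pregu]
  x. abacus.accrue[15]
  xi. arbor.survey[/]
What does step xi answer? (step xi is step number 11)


Answer: [lizuz/, secrefla, stesizu, tava, zitox/, zu]

Derivation:
Step: etch[p='/stesizu'; c='ple']
Result: created
Step: mkfold[p='/zitox']
Result: ok
Step: monthhop[n='15']
Result: 1995-07-05
Step: mkfold[p='/lizuz']
Result: ok
Step: rehome[s='/stesizu'; d='/lizuz']
Result: ToolError: exists
Step: etch[p='/tava'; c='vihefled']
Result: created
Step: etch[p='/zitox/pregu'; c='ha']
Result: created
Step: roll[n='40']
Result: 1995-08-14
Step: openup[p='/zitox/pregu']
Result: ha
Step: accrue[x='15']
Result: 15
Step: survey[p='/']
Result: [lizuz/, secrefla, stesizu, tava, zitox/, zu]


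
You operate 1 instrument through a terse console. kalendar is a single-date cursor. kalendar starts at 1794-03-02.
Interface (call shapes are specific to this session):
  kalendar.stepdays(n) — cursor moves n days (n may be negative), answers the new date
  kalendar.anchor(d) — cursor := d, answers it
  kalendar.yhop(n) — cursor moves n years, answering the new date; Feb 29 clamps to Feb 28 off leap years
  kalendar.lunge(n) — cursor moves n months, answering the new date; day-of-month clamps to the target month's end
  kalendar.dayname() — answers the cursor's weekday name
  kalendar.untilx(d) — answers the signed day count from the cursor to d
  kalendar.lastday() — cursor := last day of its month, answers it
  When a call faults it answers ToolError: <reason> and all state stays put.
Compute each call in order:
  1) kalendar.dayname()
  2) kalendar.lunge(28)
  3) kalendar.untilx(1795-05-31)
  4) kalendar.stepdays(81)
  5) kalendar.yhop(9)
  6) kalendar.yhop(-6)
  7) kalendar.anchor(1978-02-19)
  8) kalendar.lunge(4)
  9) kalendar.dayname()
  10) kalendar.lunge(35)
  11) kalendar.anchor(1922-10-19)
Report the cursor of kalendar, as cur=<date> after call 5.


Answer: cur=1805-09-21

Derivation:
! kalendar.dayname() => Sunday
! kalendar.lunge(n=28) => 1796-07-02
! kalendar.untilx(d=1795-05-31) => -398
! kalendar.stepdays(n=81) => 1796-09-21
! kalendar.yhop(n=9) => 1805-09-21
! kalendar.yhop(n=-6) => 1799-09-21
! kalendar.anchor(d=1978-02-19) => 1978-02-19
! kalendar.lunge(n=4) => 1978-06-19
! kalendar.dayname() => Monday
! kalendar.lunge(n=35) => 1981-05-19
! kalendar.anchor(d=1922-10-19) => 1922-10-19


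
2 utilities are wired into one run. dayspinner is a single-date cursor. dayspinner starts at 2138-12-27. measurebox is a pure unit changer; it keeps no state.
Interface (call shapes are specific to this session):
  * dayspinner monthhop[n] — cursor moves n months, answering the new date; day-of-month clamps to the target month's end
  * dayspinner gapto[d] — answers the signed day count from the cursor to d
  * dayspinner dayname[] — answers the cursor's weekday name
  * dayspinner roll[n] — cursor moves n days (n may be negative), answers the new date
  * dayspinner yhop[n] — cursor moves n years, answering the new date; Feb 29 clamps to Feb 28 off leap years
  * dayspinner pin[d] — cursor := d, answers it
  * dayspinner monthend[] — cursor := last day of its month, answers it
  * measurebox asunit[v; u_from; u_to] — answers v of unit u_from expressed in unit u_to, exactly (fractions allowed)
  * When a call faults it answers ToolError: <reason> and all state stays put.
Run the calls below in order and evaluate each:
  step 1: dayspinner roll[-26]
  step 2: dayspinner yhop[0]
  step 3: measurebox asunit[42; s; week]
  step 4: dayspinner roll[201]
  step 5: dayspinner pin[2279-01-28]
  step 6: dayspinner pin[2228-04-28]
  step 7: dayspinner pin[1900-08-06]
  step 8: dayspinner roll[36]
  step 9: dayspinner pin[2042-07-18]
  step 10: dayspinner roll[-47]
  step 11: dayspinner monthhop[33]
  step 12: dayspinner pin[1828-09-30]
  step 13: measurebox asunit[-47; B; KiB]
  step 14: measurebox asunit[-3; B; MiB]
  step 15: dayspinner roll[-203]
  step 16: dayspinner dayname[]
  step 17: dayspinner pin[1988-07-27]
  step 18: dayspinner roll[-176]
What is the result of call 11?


→ dayspinner roll(n='-26')
← 2138-12-01
→ dayspinner yhop(n='0')
← 2138-12-01
→ measurebox asunit(v='42', u_from='s', u_to='week')
← 1/14400
→ dayspinner roll(n='201')
← 2139-06-20
→ dayspinner pin(d='2279-01-28')
← 2279-01-28
→ dayspinner pin(d='2228-04-28')
← 2228-04-28
→ dayspinner pin(d='1900-08-06')
← 1900-08-06
→ dayspinner roll(n='36')
← 1900-09-11
→ dayspinner pin(d='2042-07-18')
← 2042-07-18
→ dayspinner roll(n='-47')
← 2042-06-01
→ dayspinner monthhop(n='33')
← 2045-03-01
→ dayspinner pin(d='1828-09-30')
← 1828-09-30
→ measurebox asunit(v='-47', u_from='B', u_to='KiB')
← -47/1024
→ measurebox asunit(v='-3', u_from='B', u_to='MiB')
← -3/1048576
→ dayspinner roll(n='-203')
← 1828-03-11
→ dayspinner dayname()
← Tuesday
→ dayspinner pin(d='1988-07-27')
← 1988-07-27
→ dayspinner roll(n='-176')
← 1988-02-02

Answer: 2045-03-01


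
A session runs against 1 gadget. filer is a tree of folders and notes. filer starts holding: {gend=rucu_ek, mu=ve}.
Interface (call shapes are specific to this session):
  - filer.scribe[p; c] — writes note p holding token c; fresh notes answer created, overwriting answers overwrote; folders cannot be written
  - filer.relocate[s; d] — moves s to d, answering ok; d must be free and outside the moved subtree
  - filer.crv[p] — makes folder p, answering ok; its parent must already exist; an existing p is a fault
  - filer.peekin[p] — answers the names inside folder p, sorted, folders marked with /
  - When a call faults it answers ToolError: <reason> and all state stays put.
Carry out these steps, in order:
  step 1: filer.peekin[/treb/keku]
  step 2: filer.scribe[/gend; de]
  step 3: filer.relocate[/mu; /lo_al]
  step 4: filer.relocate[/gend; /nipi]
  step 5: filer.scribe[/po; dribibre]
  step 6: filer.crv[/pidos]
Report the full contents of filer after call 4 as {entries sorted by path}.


-- 1. peekin(/treb/keku) -> ToolError: not found
-- 2. scribe(/gend, de) -> overwrote
-- 3. relocate(/mu, /lo_al) -> ok
-- 4. relocate(/gend, /nipi) -> ok
-- 5. scribe(/po, dribibre) -> created
-- 6. crv(/pidos) -> ok

Answer: {lo_al=ve, nipi=de}


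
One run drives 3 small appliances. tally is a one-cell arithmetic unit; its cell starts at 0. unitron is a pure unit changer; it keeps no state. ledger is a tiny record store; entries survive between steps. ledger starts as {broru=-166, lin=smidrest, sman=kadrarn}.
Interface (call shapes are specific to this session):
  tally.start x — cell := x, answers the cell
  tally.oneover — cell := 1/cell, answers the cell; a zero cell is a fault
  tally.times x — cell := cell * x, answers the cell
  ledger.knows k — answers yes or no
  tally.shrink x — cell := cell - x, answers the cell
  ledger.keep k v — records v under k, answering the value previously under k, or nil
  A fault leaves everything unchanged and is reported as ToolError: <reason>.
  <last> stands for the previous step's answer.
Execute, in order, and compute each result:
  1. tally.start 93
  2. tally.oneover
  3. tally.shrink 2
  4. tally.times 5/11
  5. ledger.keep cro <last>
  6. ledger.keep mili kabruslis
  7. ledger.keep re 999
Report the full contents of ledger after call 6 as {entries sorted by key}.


Answer: {broru=-166, cro=-925/1023, lin=smidrest, mili=kabruslis, sman=kadrarn}

Derivation:
Now I run tally.start(x=93), — result: 93.
I try tally.oneover(), and observe 1/93.
Next I call tally.shrink(x=2), giving -185/93.
Calling tally.times(x=5/11), giving -925/1023.
I call ledger.keep(k=cro, v=<last>), giving nil.
I invoke ledger.keep(k=mili, v=kabruslis), and get nil.
Now I run ledger.keep(k=re, v=999), → nil.


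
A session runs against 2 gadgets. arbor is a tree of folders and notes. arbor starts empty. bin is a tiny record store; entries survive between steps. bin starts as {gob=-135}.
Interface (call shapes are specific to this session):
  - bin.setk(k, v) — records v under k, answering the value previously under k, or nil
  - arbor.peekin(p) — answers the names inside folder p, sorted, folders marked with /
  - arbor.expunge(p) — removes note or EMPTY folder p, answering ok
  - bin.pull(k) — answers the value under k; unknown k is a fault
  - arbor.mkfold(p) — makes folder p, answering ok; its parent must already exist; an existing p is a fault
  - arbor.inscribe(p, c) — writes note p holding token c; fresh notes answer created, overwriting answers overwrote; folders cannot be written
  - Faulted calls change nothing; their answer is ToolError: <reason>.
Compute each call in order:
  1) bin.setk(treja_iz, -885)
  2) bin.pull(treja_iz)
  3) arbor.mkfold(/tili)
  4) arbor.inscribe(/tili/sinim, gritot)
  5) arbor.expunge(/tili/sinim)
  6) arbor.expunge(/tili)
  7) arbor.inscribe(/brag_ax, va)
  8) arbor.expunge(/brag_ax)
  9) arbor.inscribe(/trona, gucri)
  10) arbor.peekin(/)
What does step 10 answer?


Next I call setk on treja_iz, -885, and get nil.
Now I run pull on treja_iz, and get -885.
Using mkfold on /tili, and get ok.
I try inscribe on /tili/sinim, gritot, and observe created.
Next I call expunge on /tili/sinim, and observe ok.
I run expunge on /tili, giving ok.
I use inscribe on /brag_ax, va, — result: created.
I invoke expunge on /brag_ax, and see ok.
Using inscribe on /trona, gucri, and get created.
I run peekin on /, giving [trona].

Answer: [trona]


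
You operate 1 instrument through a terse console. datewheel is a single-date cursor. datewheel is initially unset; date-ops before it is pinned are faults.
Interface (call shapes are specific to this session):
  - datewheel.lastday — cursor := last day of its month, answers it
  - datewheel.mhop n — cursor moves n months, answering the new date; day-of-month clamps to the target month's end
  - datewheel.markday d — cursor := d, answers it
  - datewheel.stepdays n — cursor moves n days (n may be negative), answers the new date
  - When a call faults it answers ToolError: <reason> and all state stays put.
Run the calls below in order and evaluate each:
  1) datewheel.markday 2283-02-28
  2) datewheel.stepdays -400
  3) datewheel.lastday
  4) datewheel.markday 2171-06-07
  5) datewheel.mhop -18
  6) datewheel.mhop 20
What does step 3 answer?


// 1. datewheel.markday(d='2283-02-28') : 2283-02-28
// 2. datewheel.stepdays(n='-400') : 2282-01-24
// 3. datewheel.lastday() : 2282-01-31
// 4. datewheel.markday(d='2171-06-07') : 2171-06-07
// 5. datewheel.mhop(n='-18') : 2169-12-07
// 6. datewheel.mhop(n='20') : 2171-08-07

Answer: 2282-01-31


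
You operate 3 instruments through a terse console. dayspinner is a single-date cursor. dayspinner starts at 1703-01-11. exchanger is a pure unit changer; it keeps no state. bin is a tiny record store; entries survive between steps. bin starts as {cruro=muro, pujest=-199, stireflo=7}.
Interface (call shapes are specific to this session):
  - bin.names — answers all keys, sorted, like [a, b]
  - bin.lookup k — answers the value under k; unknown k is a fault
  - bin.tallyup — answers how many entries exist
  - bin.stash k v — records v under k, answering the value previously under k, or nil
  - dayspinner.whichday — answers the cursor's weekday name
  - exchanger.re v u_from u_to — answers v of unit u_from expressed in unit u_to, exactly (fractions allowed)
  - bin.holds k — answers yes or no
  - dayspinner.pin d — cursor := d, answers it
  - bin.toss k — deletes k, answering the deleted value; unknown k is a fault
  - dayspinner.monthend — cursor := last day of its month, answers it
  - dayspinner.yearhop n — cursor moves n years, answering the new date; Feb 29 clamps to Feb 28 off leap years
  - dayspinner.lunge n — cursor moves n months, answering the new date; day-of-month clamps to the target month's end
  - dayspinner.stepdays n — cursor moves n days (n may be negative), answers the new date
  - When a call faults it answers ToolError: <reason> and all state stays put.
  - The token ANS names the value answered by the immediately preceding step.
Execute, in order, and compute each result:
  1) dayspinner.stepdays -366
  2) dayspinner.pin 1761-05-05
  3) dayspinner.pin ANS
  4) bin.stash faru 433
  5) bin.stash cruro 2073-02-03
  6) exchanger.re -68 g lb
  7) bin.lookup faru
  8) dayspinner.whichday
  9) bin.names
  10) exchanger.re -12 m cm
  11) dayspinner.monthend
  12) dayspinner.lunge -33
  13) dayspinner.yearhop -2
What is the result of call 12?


-> stepdays(n→-366)
<- 1702-01-10
-> pin(d→1761-05-05)
<- 1761-05-05
-> pin(d→ANS)
<- 1761-05-05
-> stash(k→faru, v→433)
<- nil
-> stash(k→cruro, v→2073-02-03)
<- muro
-> re(v→-68, u_from→g, u_to→lb)
<- -6800000/45359237
-> lookup(k→faru)
<- 433
-> whichday()
<- Tuesday
-> names()
<- [cruro, faru, pujest, stireflo]
-> re(v→-12, u_from→m, u_to→cm)
<- -1200
-> monthend()
<- 1761-05-31
-> lunge(n→-33)
<- 1758-08-31
-> yearhop(n→-2)
<- 1756-08-31

Answer: 1758-08-31


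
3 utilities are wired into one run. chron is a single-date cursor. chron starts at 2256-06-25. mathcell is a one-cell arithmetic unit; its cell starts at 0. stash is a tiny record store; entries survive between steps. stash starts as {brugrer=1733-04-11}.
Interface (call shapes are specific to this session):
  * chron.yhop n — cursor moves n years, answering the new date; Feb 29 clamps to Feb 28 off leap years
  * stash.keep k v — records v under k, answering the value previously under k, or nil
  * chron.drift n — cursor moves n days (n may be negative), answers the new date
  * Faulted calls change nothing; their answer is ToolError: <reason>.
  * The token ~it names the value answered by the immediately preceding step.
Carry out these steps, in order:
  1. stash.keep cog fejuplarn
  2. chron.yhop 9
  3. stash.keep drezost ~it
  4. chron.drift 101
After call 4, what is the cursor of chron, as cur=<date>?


Answer: cur=2265-10-04

Derivation:
Now I run keep using k→cog, v→fejuplarn, giving nil.
Next I call yhop using n→9, which returns 2265-06-25.
Calling keep using k→drezost, v→~it, and see nil.
I invoke drift using n→101, which returns 2265-10-04.


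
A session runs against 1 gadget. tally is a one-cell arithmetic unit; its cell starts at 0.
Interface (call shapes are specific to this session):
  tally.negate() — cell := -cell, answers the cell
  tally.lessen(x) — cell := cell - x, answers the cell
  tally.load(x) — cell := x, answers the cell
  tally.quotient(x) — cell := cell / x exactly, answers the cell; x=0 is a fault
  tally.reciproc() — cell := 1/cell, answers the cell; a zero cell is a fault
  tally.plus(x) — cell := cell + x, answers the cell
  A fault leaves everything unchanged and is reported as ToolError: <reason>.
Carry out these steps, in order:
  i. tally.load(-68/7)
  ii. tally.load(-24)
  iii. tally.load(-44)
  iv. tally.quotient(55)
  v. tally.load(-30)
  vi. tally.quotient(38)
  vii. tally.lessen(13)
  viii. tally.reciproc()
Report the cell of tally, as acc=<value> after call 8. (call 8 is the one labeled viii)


I call tally.load(-68/7), yielding -68/7.
Next I call tally.load(-24), and get -24.
I invoke tally.load(-44), and get -44.
I run tally.quotient(55), and see -4/5.
Invoking tally.load(-30), — result: -30.
I invoke tally.quotient(38), and get -15/19.
I call tally.lessen(13), → -262/19.
I try tally.reciproc, — result: -19/262.

Answer: acc=-19/262


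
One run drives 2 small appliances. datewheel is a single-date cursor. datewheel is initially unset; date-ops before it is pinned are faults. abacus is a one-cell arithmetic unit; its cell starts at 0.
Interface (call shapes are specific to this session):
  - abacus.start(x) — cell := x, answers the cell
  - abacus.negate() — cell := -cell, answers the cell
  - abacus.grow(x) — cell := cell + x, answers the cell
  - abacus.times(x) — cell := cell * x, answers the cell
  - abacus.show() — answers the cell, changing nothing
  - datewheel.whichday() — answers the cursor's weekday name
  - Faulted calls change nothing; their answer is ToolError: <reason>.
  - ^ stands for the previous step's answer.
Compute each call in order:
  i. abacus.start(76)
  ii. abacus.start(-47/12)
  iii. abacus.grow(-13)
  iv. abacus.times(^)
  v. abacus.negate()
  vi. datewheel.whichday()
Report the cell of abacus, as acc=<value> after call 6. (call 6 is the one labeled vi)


Do: abacus.start[x=76]
See: 76
Do: abacus.start[x=-47/12]
See: -47/12
Do: abacus.grow[x=-13]
See: -203/12
Do: abacus.times[x=^]
See: 41209/144
Do: abacus.negate[]
See: -41209/144
Do: datewheel.whichday[]
See: ToolError: no date set

Answer: acc=-41209/144


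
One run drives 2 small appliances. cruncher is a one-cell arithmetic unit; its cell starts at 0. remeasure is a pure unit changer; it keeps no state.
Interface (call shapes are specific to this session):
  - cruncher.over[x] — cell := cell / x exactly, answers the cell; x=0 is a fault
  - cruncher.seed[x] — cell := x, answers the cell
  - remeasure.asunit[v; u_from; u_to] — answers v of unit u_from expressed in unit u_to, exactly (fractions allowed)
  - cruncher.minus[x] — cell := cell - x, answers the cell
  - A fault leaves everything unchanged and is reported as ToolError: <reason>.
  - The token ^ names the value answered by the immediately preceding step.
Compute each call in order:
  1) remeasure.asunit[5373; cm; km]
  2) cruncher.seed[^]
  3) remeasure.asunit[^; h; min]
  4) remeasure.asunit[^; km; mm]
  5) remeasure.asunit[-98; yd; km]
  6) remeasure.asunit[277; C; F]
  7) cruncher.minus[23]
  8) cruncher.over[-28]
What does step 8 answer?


Answer: 2294627/2800000

Derivation:
CALL asunit[v→5373; u_from→cm; u_to→km]
RET  5373/100000
CALL seed[x→^]
RET  5373/100000
CALL asunit[v→^; u_from→h; u_to→min]
RET  16119/5000
CALL asunit[v→^; u_from→km; u_to→mm]
RET  3223800
CALL asunit[v→-98; u_from→yd; u_to→km]
RET  -56007/625000
CALL asunit[v→277; u_from→C; u_to→F]
RET  2653/5
CALL minus[x→23]
RET  -2294627/100000
CALL over[x→-28]
RET  2294627/2800000


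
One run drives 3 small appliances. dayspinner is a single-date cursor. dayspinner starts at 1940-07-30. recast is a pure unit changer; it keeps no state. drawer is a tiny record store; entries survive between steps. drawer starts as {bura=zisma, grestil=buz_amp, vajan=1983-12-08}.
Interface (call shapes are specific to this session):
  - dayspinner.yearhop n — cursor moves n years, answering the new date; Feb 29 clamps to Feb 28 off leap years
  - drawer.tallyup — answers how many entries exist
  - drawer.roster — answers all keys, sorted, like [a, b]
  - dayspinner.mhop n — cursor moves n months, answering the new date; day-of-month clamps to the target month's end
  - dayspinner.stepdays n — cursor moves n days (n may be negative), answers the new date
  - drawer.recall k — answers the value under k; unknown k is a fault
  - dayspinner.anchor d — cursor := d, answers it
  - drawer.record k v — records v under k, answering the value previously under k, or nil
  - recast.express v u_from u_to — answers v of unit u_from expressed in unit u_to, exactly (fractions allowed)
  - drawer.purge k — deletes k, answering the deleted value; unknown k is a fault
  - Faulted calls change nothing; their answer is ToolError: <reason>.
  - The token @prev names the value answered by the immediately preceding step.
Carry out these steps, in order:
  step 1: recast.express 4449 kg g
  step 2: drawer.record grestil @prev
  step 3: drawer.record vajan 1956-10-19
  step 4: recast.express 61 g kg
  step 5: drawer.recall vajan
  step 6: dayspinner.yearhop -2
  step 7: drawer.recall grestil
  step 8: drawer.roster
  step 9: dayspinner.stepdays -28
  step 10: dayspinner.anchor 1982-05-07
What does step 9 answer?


// recast.express(v→4449, u_from→kg, u_to→g) : 4449000
// drawer.record(k→grestil, v→@prev) : buz_amp
// drawer.record(k→vajan, v→1956-10-19) : 1983-12-08
// recast.express(v→61, u_from→g, u_to→kg) : 61/1000
// drawer.recall(k→vajan) : 1956-10-19
// dayspinner.yearhop(n→-2) : 1938-07-30
// drawer.recall(k→grestil) : 4449000
// drawer.roster() : [bura, grestil, vajan]
// dayspinner.stepdays(n→-28) : 1938-07-02
// dayspinner.anchor(d→1982-05-07) : 1982-05-07

Answer: 1938-07-02
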